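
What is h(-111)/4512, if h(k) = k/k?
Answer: 1/4512 ≈ 0.00022163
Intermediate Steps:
h(k) = 1
h(-111)/4512 = 1/4512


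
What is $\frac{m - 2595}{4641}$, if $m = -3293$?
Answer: $- \frac{5888}{4641} \approx -1.2687$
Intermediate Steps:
$\frac{m - 2595}{4641} = \frac{-3293 - 2595}{4641} = \left(-5888\right) \frac{1}{4641} = - \frac{5888}{4641}$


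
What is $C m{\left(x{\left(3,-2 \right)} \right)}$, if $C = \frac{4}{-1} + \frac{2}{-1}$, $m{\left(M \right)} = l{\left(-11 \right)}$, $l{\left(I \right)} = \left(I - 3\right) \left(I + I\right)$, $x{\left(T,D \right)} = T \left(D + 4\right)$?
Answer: $-1848$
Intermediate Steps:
$x{\left(T,D \right)} = T \left(4 + D\right)$
$l{\left(I \right)} = 2 I \left(-3 + I\right)$ ($l{\left(I \right)} = \left(-3 + I\right) 2 I = 2 I \left(-3 + I\right)$)
$m{\left(M \right)} = 308$ ($m{\left(M \right)} = 2 \left(-11\right) \left(-3 - 11\right) = 2 \left(-11\right) \left(-14\right) = 308$)
$C = -6$ ($C = 4 \left(-1\right) + 2 \left(-1\right) = -4 - 2 = -6$)
$C m{\left(x{\left(3,-2 \right)} \right)} = \left(-6\right) 308 = -1848$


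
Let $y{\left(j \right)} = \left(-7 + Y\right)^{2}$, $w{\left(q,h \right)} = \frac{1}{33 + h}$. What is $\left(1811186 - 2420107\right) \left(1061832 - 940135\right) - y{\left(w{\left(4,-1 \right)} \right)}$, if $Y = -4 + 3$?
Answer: $-74103859001$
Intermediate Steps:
$Y = -1$
$y{\left(j \right)} = 64$ ($y{\left(j \right)} = \left(-7 - 1\right)^{2} = \left(-8\right)^{2} = 64$)
$\left(1811186 - 2420107\right) \left(1061832 - 940135\right) - y{\left(w{\left(4,-1 \right)} \right)} = \left(1811186 - 2420107\right) \left(1061832 - 940135\right) - 64 = \left(-608921\right) 121697 - 64 = -74103858937 - 64 = -74103859001$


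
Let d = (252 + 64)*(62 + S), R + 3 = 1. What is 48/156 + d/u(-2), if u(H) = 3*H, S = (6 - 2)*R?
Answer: -36968/13 ≈ -2843.7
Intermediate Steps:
R = -2 (R = -3 + 1 = -2)
S = -8 (S = (6 - 2)*(-2) = 4*(-2) = -8)
d = 17064 (d = (252 + 64)*(62 - 8) = 316*54 = 17064)
48/156 + d/u(-2) = 48/156 + 17064/((3*(-2))) = 48*(1/156) + 17064/(-6) = 4/13 + 17064*(-⅙) = 4/13 - 2844 = -36968/13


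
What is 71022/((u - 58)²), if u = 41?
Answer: 71022/289 ≈ 245.75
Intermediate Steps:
71022/((u - 58)²) = 71022/((41 - 58)²) = 71022/((-17)²) = 71022/289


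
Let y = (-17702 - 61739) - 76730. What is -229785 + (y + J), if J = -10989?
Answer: -396945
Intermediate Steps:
y = -156171 (y = -79441 - 76730 = -156171)
-229785 + (y + J) = -229785 + (-156171 - 10989) = -229785 - 167160 = -396945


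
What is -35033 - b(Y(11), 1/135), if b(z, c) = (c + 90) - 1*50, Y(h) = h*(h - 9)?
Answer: -4734856/135 ≈ -35073.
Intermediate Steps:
Y(h) = h*(-9 + h)
b(z, c) = 40 + c (b(z, c) = (90 + c) - 50 = 40 + c)
-35033 - b(Y(11), 1/135) = -35033 - (40 + 1/135) = -35033 - 1*5401/135 = -35033 - 5401/135 = -4734856/135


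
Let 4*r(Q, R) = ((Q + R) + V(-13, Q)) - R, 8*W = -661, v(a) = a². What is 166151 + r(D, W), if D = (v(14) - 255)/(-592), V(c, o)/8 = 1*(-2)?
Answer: 393436155/2368 ≈ 1.6615e+5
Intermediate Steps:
V(c, o) = -16 (V(c, o) = 8*(1*(-2)) = 8*(-2) = -16)
W = -661/8 (W = (⅛)*(-661) = -661/8 ≈ -82.625)
D = 59/592 (D = (14² - 255)/(-592) = (196 - 255)*(-1/592) = -59*(-1/592) = 59/592 ≈ 0.099662)
r(Q, R) = -4 + Q/4 (r(Q, R) = (((Q + R) - 16) - R)/4 = ((-16 + Q + R) - R)/4 = (-16 + Q)/4 = -4 + Q/4)
166151 + r(D, W) = 166151 + (-4 + (¼)*(59/592)) = 166151 + (-4 + 59/2368) = 166151 - 9413/2368 = 393436155/2368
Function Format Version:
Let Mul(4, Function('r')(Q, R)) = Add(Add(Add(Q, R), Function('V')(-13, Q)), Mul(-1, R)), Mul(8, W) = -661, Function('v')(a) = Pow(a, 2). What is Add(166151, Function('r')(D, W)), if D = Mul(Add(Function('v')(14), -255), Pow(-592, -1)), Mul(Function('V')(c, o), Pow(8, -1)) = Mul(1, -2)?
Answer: Rational(393436155, 2368) ≈ 1.6615e+5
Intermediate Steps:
Function('V')(c, o) = -16 (Function('V')(c, o) = Mul(8, Mul(1, -2)) = Mul(8, -2) = -16)
W = Rational(-661, 8) (W = Mul(Rational(1, 8), -661) = Rational(-661, 8) ≈ -82.625)
D = Rational(59, 592) (D = Mul(Add(Pow(14, 2), -255), Pow(-592, -1)) = Mul(Add(196, -255), Rational(-1, 592)) = Mul(-59, Rational(-1, 592)) = Rational(59, 592) ≈ 0.099662)
Function('r')(Q, R) = Add(-4, Mul(Rational(1, 4), Q)) (Function('r')(Q, R) = Mul(Rational(1, 4), Add(Add(Add(Q, R), -16), Mul(-1, R))) = Mul(Rational(1, 4), Add(Add(-16, Q, R), Mul(-1, R))) = Mul(Rational(1, 4), Add(-16, Q)) = Add(-4, Mul(Rational(1, 4), Q)))
Add(166151, Function('r')(D, W)) = Add(166151, Add(-4, Mul(Rational(1, 4), Rational(59, 592)))) = Add(166151, Add(-4, Rational(59, 2368))) = Add(166151, Rational(-9413, 2368)) = Rational(393436155, 2368)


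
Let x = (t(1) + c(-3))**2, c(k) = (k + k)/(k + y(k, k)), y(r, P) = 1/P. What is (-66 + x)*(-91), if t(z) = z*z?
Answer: 132314/25 ≈ 5292.6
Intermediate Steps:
y(r, P) = 1/P
t(z) = z**2
c(k) = 2*k/(k + 1/k) (c(k) = (k + k)/(k + 1/k) = (2*k)/(k + 1/k) = 2*k/(k + 1/k))
x = 196/25 (x = (1**2 + 2*(-3)**2/(1 + (-3)**2))**2 = (1 + 2*9/(1 + 9))**2 = (1 + 2*9/10)**2 = (1 + 2*9*(1/10))**2 = (1 + 9/5)**2 = (14/5)**2 = 196/25 ≈ 7.8400)
(-66 + x)*(-91) = (-66 + 196/25)*(-91) = -1454/25*(-91) = 132314/25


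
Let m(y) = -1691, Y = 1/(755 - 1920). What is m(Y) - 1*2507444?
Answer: -2509135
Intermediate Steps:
Y = -1/1165 (Y = 1/(-1165) = -1/1165 ≈ -0.00085837)
m(Y) - 1*2507444 = -1691 - 1*2507444 = -1691 - 2507444 = -2509135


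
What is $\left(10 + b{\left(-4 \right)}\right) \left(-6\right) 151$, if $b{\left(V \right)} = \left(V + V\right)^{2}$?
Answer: $-67044$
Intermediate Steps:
$b{\left(V \right)} = 4 V^{2}$ ($b{\left(V \right)} = \left(2 V\right)^{2} = 4 V^{2}$)
$\left(10 + b{\left(-4 \right)}\right) \left(-6\right) 151 = \left(10 + 4 \left(-4\right)^{2}\right) \left(-6\right) 151 = \left(10 + 4 \cdot 16\right) \left(-6\right) 151 = \left(10 + 64\right) \left(-6\right) 151 = 74 \left(-6\right) 151 = \left(-444\right) 151 = -67044$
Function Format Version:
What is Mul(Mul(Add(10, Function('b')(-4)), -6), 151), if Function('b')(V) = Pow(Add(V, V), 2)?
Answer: -67044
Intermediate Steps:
Function('b')(V) = Mul(4, Pow(V, 2)) (Function('b')(V) = Pow(Mul(2, V), 2) = Mul(4, Pow(V, 2)))
Mul(Mul(Add(10, Function('b')(-4)), -6), 151) = Mul(Mul(Add(10, Mul(4, Pow(-4, 2))), -6), 151) = Mul(Mul(Add(10, Mul(4, 16)), -6), 151) = Mul(Mul(Add(10, 64), -6), 151) = Mul(Mul(74, -6), 151) = Mul(-444, 151) = -67044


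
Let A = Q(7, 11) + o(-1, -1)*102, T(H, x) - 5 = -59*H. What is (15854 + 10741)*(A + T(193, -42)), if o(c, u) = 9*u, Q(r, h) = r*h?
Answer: -325070685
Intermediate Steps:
Q(r, h) = h*r
T(H, x) = 5 - 59*H
A = -841 (A = 11*7 + (9*(-1))*102 = 77 - 9*102 = 77 - 918 = -841)
(15854 + 10741)*(A + T(193, -42)) = (15854 + 10741)*(-841 + (5 - 59*193)) = 26595*(-841 + (5 - 11387)) = 26595*(-841 - 11382) = 26595*(-12223) = -325070685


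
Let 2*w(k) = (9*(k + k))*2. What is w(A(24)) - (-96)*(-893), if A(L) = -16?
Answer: -86016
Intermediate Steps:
w(k) = 18*k (w(k) = ((9*(k + k))*2)/2 = ((9*(2*k))*2)/2 = ((18*k)*2)/2 = (36*k)/2 = 18*k)
w(A(24)) - (-96)*(-893) = 18*(-16) - (-96)*(-893) = -288 - 1*85728 = -288 - 85728 = -86016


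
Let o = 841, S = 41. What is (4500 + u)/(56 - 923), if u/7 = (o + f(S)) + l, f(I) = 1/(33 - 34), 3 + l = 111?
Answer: -3712/289 ≈ -12.844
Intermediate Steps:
l = 108 (l = -3 + 111 = 108)
f(I) = -1 (f(I) = 1/(-1) = -1)
u = 6636 (u = 7*((841 - 1) + 108) = 7*(840 + 108) = 7*948 = 6636)
(4500 + u)/(56 - 923) = (4500 + 6636)/(56 - 923) = 11136/(-867) = 11136*(-1/867) = -3712/289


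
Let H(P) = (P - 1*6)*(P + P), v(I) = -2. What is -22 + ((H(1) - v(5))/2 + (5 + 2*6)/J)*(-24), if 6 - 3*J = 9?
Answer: 482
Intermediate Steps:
J = -1 (J = 2 - ⅓*9 = 2 - 3 = -1)
H(P) = 2*P*(-6 + P) (H(P) = (P - 6)*(2*P) = (-6 + P)*(2*P) = 2*P*(-6 + P))
-22 + ((H(1) - v(5))/2 + (5 + 2*6)/J)*(-24) = -22 + ((2*1*(-6 + 1) - 1*(-2))/2 + (5 + 2*6)/(-1))*(-24) = -22 + ((2*1*(-5) + 2)*(½) + (5 + 12)*(-1))*(-24) = -22 + ((-10 + 2)*(½) + 17*(-1))*(-24) = -22 + (-8*½ - 17)*(-24) = -22 + (-4 - 17)*(-24) = -22 - 21*(-24) = -22 + 504 = 482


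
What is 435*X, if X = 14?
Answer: 6090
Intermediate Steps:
435*X = 435*14 = 6090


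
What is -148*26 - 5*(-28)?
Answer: -3708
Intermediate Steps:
-148*26 - 5*(-28) = -3848 + 140 = -3708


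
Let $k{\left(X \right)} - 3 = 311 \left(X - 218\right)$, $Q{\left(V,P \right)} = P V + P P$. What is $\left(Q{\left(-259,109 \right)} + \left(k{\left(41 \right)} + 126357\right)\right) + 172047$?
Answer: $227010$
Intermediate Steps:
$Q{\left(V,P \right)} = P^{2} + P V$ ($Q{\left(V,P \right)} = P V + P^{2} = P^{2} + P V$)
$k{\left(X \right)} = -67795 + 311 X$ ($k{\left(X \right)} = 3 + 311 \left(X - 218\right) = 3 + 311 \left(-218 + X\right) = 3 + \left(-67798 + 311 X\right) = -67795 + 311 X$)
$\left(Q{\left(-259,109 \right)} + \left(k{\left(41 \right)} + 126357\right)\right) + 172047 = \left(109 \left(109 - 259\right) + \left(\left(-67795 + 311 \cdot 41\right) + 126357\right)\right) + 172047 = \left(109 \left(-150\right) + \left(\left(-67795 + 12751\right) + 126357\right)\right) + 172047 = \left(-16350 + \left(-55044 + 126357\right)\right) + 172047 = \left(-16350 + 71313\right) + 172047 = 54963 + 172047 = 227010$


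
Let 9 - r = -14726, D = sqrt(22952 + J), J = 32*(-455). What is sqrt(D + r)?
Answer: sqrt(14735 + 2*sqrt(2098)) ≈ 121.76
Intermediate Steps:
J = -14560
D = 2*sqrt(2098) (D = sqrt(22952 - 14560) = sqrt(8392) = 2*sqrt(2098) ≈ 91.608)
r = 14735 (r = 9 - 1*(-14726) = 9 + 14726 = 14735)
sqrt(D + r) = sqrt(2*sqrt(2098) + 14735) = sqrt(14735 + 2*sqrt(2098))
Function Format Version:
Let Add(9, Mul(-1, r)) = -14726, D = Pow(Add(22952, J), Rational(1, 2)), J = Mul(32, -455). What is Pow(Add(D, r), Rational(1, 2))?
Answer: Pow(Add(14735, Mul(2, Pow(2098, Rational(1, 2)))), Rational(1, 2)) ≈ 121.76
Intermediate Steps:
J = -14560
D = Mul(2, Pow(2098, Rational(1, 2))) (D = Pow(Add(22952, -14560), Rational(1, 2)) = Pow(8392, Rational(1, 2)) = Mul(2, Pow(2098, Rational(1, 2))) ≈ 91.608)
r = 14735 (r = Add(9, Mul(-1, -14726)) = Add(9, 14726) = 14735)
Pow(Add(D, r), Rational(1, 2)) = Pow(Add(Mul(2, Pow(2098, Rational(1, 2))), 14735), Rational(1, 2)) = Pow(Add(14735, Mul(2, Pow(2098, Rational(1, 2)))), Rational(1, 2))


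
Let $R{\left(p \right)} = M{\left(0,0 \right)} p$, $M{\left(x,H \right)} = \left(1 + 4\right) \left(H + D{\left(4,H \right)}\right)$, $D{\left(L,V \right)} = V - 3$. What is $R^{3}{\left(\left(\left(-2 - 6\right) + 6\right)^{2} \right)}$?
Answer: $-216000$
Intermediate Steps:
$D{\left(L,V \right)} = -3 + V$ ($D{\left(L,V \right)} = V - 3 = -3 + V$)
$M{\left(x,H \right)} = -15 + 10 H$ ($M{\left(x,H \right)} = \left(1 + 4\right) \left(H + \left(-3 + H\right)\right) = 5 \left(-3 + 2 H\right) = -15 + 10 H$)
$R{\left(p \right)} = - 15 p$ ($R{\left(p \right)} = \left(-15 + 10 \cdot 0\right) p = \left(-15 + 0\right) p = - 15 p$)
$R^{3}{\left(\left(\left(-2 - 6\right) + 6\right)^{2} \right)} = \left(- 15 \left(\left(-2 - 6\right) + 6\right)^{2}\right)^{3} = \left(- 15 \left(-8 + 6\right)^{2}\right)^{3} = \left(- 15 \left(-2\right)^{2}\right)^{3} = \left(\left(-15\right) 4\right)^{3} = \left(-60\right)^{3} = -216000$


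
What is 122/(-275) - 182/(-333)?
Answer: 9424/91575 ≈ 0.10291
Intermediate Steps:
122/(-275) - 182/(-333) = 122*(-1/275) - 182*(-1/333) = -122/275 + 182/333 = 9424/91575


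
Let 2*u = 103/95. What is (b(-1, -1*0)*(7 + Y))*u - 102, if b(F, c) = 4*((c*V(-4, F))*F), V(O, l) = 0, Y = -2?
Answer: -102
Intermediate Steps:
u = 103/190 (u = (103/95)/2 = (103*(1/95))/2 = (1/2)*(103/95) = 103/190 ≈ 0.54211)
b(F, c) = 0 (b(F, c) = 4*((c*0)*F) = 4*(0*F) = 4*0 = 0)
(b(-1, -1*0)*(7 + Y))*u - 102 = (0*(7 - 2))*(103/190) - 102 = (0*5)*(103/190) - 102 = 0*(103/190) - 102 = 0 - 102 = -102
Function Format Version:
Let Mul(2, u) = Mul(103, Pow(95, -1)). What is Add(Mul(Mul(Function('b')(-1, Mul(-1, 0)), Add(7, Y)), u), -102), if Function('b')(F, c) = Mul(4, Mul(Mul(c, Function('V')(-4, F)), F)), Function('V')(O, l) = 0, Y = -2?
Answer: -102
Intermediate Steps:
u = Rational(103, 190) (u = Mul(Rational(1, 2), Mul(103, Pow(95, -1))) = Mul(Rational(1, 2), Mul(103, Rational(1, 95))) = Mul(Rational(1, 2), Rational(103, 95)) = Rational(103, 190) ≈ 0.54211)
Function('b')(F, c) = 0 (Function('b')(F, c) = Mul(4, Mul(Mul(c, 0), F)) = Mul(4, Mul(0, F)) = Mul(4, 0) = 0)
Add(Mul(Mul(Function('b')(-1, Mul(-1, 0)), Add(7, Y)), u), -102) = Add(Mul(Mul(0, Add(7, -2)), Rational(103, 190)), -102) = Add(Mul(Mul(0, 5), Rational(103, 190)), -102) = Add(Mul(0, Rational(103, 190)), -102) = Add(0, -102) = -102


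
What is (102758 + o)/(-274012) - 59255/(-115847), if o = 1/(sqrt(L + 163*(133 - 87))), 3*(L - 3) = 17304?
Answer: 2166187517/15871734082 - sqrt(13269)/3635865228 ≈ 0.13648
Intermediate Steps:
L = 5771 (L = 3 + (1/3)*17304 = 3 + 5768 = 5771)
o = sqrt(13269)/13269 (o = 1/(sqrt(5771 + 163*(133 - 87))) = 1/(sqrt(5771 + 163*46)) = 1/(sqrt(5771 + 7498)) = 1/(sqrt(13269)) = sqrt(13269)/13269 ≈ 0.0086812)
(102758 + o)/(-274012) - 59255/(-115847) = (102758 + sqrt(13269)/13269)/(-274012) - 59255/(-115847) = (102758 + sqrt(13269)/13269)*(-1/274012) - 59255*(-1/115847) = (-51379/137006 - sqrt(13269)/3635865228) + 59255/115847 = 2166187517/15871734082 - sqrt(13269)/3635865228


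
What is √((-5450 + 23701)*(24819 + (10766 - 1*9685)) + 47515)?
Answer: √472748415 ≈ 21743.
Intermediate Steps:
√((-5450 + 23701)*(24819 + (10766 - 1*9685)) + 47515) = √(18251*(24819 + (10766 - 9685)) + 47515) = √(18251*(24819 + 1081) + 47515) = √(18251*25900 + 47515) = √(472700900 + 47515) = √472748415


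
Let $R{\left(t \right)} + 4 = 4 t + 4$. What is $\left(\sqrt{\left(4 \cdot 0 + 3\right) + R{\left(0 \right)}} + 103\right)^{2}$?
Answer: $\left(103 + \sqrt{3}\right)^{2} \approx 10969.0$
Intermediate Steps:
$R{\left(t \right)} = 4 t$ ($R{\left(t \right)} = -4 + \left(4 t + 4\right) = -4 + \left(4 + 4 t\right) = 4 t$)
$\left(\sqrt{\left(4 \cdot 0 + 3\right) + R{\left(0 \right)}} + 103\right)^{2} = \left(\sqrt{\left(4 \cdot 0 + 3\right) + 4 \cdot 0} + 103\right)^{2} = \left(\sqrt{\left(0 + 3\right) + 0} + 103\right)^{2} = \left(\sqrt{3 + 0} + 103\right)^{2} = \left(\sqrt{3} + 103\right)^{2} = \left(103 + \sqrt{3}\right)^{2}$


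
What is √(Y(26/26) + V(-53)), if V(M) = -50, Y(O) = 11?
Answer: I*√39 ≈ 6.245*I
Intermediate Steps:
√(Y(26/26) + V(-53)) = √(11 - 50) = √(-39) = I*√39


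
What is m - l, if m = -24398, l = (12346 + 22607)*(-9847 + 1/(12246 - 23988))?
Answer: 1347033613453/3914 ≈ 3.4416e+8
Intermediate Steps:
l = -1347129107225/3914 (l = 34953*(-9847 + 1/(-11742)) = 34953*(-9847 - 1/11742) = 34953*(-115623475/11742) = -1347129107225/3914 ≈ -3.4418e+8)
m - l = -24398 - 1*(-1347129107225/3914) = -24398 + 1347129107225/3914 = 1347033613453/3914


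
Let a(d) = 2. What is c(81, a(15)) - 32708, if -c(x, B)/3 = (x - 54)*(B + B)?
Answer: -33032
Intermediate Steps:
c(x, B) = -6*B*(-54 + x) (c(x, B) = -3*(x - 54)*(B + B) = -3*(-54 + x)*2*B = -6*B*(-54 + x))
c(81, a(15)) - 32708 = 6*2*(54 - 1*81) - 32708 = 6*2*(54 - 81) - 32708 = 6*2*(-27) - 32708 = -324 - 32708 = -33032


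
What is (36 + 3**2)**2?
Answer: 2025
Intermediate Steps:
(36 + 3**2)**2 = (36 + 9)**2 = 45**2 = 2025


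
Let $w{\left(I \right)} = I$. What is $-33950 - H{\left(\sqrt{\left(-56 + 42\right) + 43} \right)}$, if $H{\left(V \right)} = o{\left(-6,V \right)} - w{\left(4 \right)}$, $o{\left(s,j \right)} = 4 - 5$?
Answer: $-33945$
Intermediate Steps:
$o{\left(s,j \right)} = -1$
$H{\left(V \right)} = -5$ ($H{\left(V \right)} = -1 - 4 = -5$)
$-33950 - H{\left(\sqrt{\left(-56 + 42\right) + 43} \right)} = -33950 - -5 = -33950 + 5 = -33945$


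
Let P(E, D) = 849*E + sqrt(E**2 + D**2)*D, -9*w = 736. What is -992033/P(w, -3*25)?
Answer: 206628569504/14253521773 - 24800825*sqrt(997321)/14253521773 ≈ 12.759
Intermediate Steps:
w = -736/9 (w = -1/9*736 = -736/9 ≈ -81.778)
P(E, D) = 849*E + D*sqrt(D**2 + E**2) (P(E, D) = 849*E + sqrt(D**2 + E**2)*D = 849*E + D*sqrt(D**2 + E**2))
-992033/P(w, -3*25) = -992033/(849*(-736/9) + (-3*25)*sqrt((-3*25)**2 + (-736/9)**2)) = -992033/(-208288/3 - 75*sqrt((-75)**2 + 541696/81)) = -992033/(-208288/3 - 75*sqrt(5625 + 541696/81)) = -992033/(-208288/3 - 25*sqrt(997321)/3)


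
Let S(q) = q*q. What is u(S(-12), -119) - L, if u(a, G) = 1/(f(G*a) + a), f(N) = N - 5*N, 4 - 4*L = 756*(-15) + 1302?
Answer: -172441223/68688 ≈ -2510.5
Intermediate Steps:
S(q) = q²
L = 5021/2 (L = 1 - (756*(-15) + 1302)/4 = 1 - (-11340 + 1302)/4 = 1 - ¼*(-10038) = 1 + 5019/2 = 5021/2 ≈ 2510.5)
f(N) = -4*N
u(a, G) = 1/(a - 4*G*a) (u(a, G) = 1/(-4*G*a + a) = 1/(a - 4*G*a))
u(S(-12), -119) - L = -1/(((-12)²)*(-1 + 4*(-119))) - 1*5021/2 = -1/(144*(-1 - 476)) - 5021/2 = -1*1/144/(-477) - 5021/2 = -1*1/144*(-1/477) - 5021/2 = 1/68688 - 5021/2 = -172441223/68688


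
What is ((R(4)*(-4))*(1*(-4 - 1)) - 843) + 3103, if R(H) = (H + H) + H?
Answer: 2500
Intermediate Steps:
R(H) = 3*H (R(H) = 2*H + H = 3*H)
((R(4)*(-4))*(1*(-4 - 1)) - 843) + 3103 = (((3*4)*(-4))*(1*(-4 - 1)) - 843) + 3103 = ((12*(-4))*(1*(-5)) - 843) + 3103 = (-48*(-5) - 843) + 3103 = (240 - 843) + 3103 = -603 + 3103 = 2500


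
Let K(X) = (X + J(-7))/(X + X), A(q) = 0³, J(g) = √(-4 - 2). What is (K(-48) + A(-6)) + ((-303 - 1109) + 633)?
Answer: -1557/2 - I*√6/96 ≈ -778.5 - 0.025516*I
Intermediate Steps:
J(g) = I*√6 (J(g) = √(-6) = I*√6)
A(q) = 0
K(X) = (X + I*√6)/(2*X) (K(X) = (X + I*√6)/(X + X) = (X + I*√6)/((2*X)) = (X + I*√6)*(1/(2*X)) = (X + I*√6)/(2*X))
(K(-48) + A(-6)) + ((-303 - 1109) + 633) = ((½)*(-48 + I*√6)/(-48) + 0) + ((-303 - 1109) + 633) = ((½)*(-1/48)*(-48 + I*√6) + 0) + (-1412 + 633) = ((½ - I*√6/96) + 0) - 779 = (½ - I*√6/96) - 779 = -1557/2 - I*√6/96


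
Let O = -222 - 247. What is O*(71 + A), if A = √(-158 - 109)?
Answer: -33299 - 469*I*√267 ≈ -33299.0 - 7663.5*I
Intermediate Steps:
O = -469
A = I*√267 (A = √(-267) = I*√267 ≈ 16.34*I)
O*(71 + A) = -469*(71 + I*√267) = -33299 - 469*I*√267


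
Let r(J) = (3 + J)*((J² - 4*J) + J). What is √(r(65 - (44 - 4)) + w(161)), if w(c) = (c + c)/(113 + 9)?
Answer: √57313221/61 ≈ 124.11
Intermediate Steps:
w(c) = c/61 (w(c) = (2*c)/122 = (2*c)*(1/122) = c/61)
r(J) = (3 + J)*(J² - 3*J)
√(r(65 - (44 - 4)) + w(161)) = √((65 - (44 - 4))*(-9 + (65 - (44 - 4))²) + (1/61)*161) = √((65 - 1*40)*(-9 + (65 - 1*40)²) + 161/61) = √((65 - 40)*(-9 + (65 - 40)²) + 161/61) = √(25*(-9 + 25²) + 161/61) = √(25*(-9 + 625) + 161/61) = √(25*616 + 161/61) = √(15400 + 161/61) = √(939561/61) = √57313221/61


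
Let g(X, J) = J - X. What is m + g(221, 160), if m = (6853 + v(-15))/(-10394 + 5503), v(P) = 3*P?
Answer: -305159/4891 ≈ -62.392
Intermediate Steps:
m = -6808/4891 (m = (6853 + 3*(-15))/(-10394 + 5503) = (6853 - 45)/(-4891) = 6808*(-1/4891) = -6808/4891 ≈ -1.3919)
m + g(221, 160) = -6808/4891 + (160 - 1*221) = -6808/4891 + (160 - 221) = -6808/4891 - 61 = -305159/4891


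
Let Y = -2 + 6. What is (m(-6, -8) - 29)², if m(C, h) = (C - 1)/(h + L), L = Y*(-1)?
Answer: 116281/144 ≈ 807.51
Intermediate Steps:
Y = 4
L = -4 (L = 4*(-1) = -4)
m(C, h) = (-1 + C)/(-4 + h) (m(C, h) = (C - 1)/(h - 4) = (-1 + C)/(-4 + h))
(m(-6, -8) - 29)² = ((-1 - 6)/(-4 - 8) - 29)² = (-7/(-12) - 29)² = (-1/12*(-7) - 29)² = (7/12 - 29)² = (-341/12)² = 116281/144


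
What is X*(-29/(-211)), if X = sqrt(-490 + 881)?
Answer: 29*sqrt(391)/211 ≈ 2.7177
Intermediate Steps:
X = sqrt(391) ≈ 19.774
X*(-29/(-211)) = sqrt(391)*(-29/(-211)) = sqrt(391)*(-29*(-1/211)) = sqrt(391)*(29/211) = 29*sqrt(391)/211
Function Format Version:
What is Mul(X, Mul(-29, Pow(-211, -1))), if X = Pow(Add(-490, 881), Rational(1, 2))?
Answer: Mul(Rational(29, 211), Pow(391, Rational(1, 2))) ≈ 2.7177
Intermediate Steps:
X = Pow(391, Rational(1, 2)) ≈ 19.774
Mul(X, Mul(-29, Pow(-211, -1))) = Mul(Pow(391, Rational(1, 2)), Mul(-29, Pow(-211, -1))) = Mul(Pow(391, Rational(1, 2)), Mul(-29, Rational(-1, 211))) = Mul(Pow(391, Rational(1, 2)), Rational(29, 211)) = Mul(Rational(29, 211), Pow(391, Rational(1, 2)))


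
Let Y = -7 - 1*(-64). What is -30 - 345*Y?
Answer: -19695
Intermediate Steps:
Y = 57 (Y = -7 + 64 = 57)
-30 - 345*Y = -30 - 345*57 = -30 - 19665 = -19695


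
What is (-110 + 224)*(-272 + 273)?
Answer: 114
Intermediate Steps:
(-110 + 224)*(-272 + 273) = 114*1 = 114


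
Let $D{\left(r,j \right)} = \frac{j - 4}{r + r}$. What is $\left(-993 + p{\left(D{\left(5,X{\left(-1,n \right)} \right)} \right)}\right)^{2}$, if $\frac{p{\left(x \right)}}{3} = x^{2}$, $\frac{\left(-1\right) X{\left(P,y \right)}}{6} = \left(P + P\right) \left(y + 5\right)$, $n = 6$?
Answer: $\frac{157176369}{625} \approx 2.5148 \cdot 10^{5}$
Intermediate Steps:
$X{\left(P,y \right)} = - 12 P \left(5 + y\right)$ ($X{\left(P,y \right)} = - 6 \left(P + P\right) \left(y + 5\right) = - 6 \cdot 2 P \left(5 + y\right) = - 12 P \left(5 + y\right)$)
$D{\left(r,j \right)} = \frac{-4 + j}{2 r}$
$p{\left(x \right)} = 3 x^{2}$
$\left(-993 + p{\left(D{\left(5,X{\left(-1,n \right)} \right)} \right)}\right)^{2} = \left(-993 + 3 \left(\frac{-4 - - 12 \left(5 + 6\right)}{2 \cdot 5}\right)^{2}\right)^{2} = \left(-993 + 3 \left(\frac{1}{2} \cdot \frac{1}{5} \left(-4 - \left(-12\right) 11\right)\right)^{2}\right)^{2} = \left(-993 + 3 \left(\frac{1}{2} \cdot \frac{1}{5} \left(-4 + 132\right)\right)^{2}\right)^{2} = \left(-993 + 3 \left(\frac{1}{2} \cdot \frac{1}{5} \cdot 128\right)^{2}\right)^{2} = \left(-993 + 3 \left(\frac{64}{5}\right)^{2}\right)^{2} = \left(-993 + 3 \cdot \frac{4096}{25}\right)^{2} = \left(-993 + \frac{12288}{25}\right)^{2} = \left(- \frac{12537}{25}\right)^{2} = \frac{157176369}{625}$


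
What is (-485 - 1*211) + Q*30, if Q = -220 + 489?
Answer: 7374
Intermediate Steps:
Q = 269
(-485 - 1*211) + Q*30 = (-485 - 1*211) + 269*30 = (-485 - 211) + 8070 = -696 + 8070 = 7374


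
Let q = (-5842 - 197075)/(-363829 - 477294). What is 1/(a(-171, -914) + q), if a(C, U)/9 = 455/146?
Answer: 2855906/80791269 ≈ 0.035349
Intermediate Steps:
a(C, U) = 4095/146 (a(C, U) = 9*(455/146) = 4095/146)
q = 4719/19561 (q = -202917/(-841123) = -202917*(-1/841123) = 4719/19561 ≈ 0.24125)
1/(a(-171, -914) + q) = 1/(4095/146 + 4719/19561) = 1/(80791269/2855906) = 2855906/80791269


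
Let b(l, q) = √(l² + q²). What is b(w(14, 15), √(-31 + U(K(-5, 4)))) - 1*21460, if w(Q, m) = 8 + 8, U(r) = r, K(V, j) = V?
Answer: -21460 + 2*√55 ≈ -21445.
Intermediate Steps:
w(Q, m) = 16
b(w(14, 15), √(-31 + U(K(-5, 4)))) - 1*21460 = √(16² + (√(-31 - 5))²) - 1*21460 = √(256 + (√(-36))²) - 21460 = √(256 + (6*I)²) - 21460 = √(256 - 36) - 21460 = √220 - 21460 = 2*√55 - 21460 = -21460 + 2*√55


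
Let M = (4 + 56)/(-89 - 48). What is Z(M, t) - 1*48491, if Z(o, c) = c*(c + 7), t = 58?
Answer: -44721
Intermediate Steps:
M = -60/137 (M = 60/(-137) = 60*(-1/137) = -60/137 ≈ -0.43796)
Z(o, c) = c*(7 + c)
Z(M, t) - 1*48491 = 58*(7 + 58) - 1*48491 = 58*65 - 48491 = 3770 - 48491 = -44721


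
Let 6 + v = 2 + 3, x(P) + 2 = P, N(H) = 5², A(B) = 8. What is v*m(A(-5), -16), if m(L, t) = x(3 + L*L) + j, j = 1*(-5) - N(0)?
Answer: -35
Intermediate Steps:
N(H) = 25
j = -30 (j = 1*(-5) - 1*25 = -5 - 25 = -30)
x(P) = -2 + P
m(L, t) = -29 + L² (m(L, t) = (-2 + (3 + L*L)) - 30 = (-2 + (3 + L²)) - 30 = (1 + L²) - 30 = -29 + L²)
v = -1 (v = -6 + (2 + 3) = -6 + 5 = -1)
v*m(A(-5), -16) = -(-29 + 8²) = -(-29 + 64) = -1*35 = -35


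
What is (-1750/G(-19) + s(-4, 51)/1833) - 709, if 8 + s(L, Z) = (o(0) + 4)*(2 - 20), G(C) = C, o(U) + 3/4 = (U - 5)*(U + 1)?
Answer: -914219/1482 ≈ -616.88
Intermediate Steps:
o(U) = -¾ + (1 + U)*(-5 + U) (o(U) = -¾ + (U - 5)*(U + 1) = -¾ + (-5 + U)*(1 + U) = -¾ + (1 + U)*(-5 + U))
s(L, Z) = 47/2 (s(L, Z) = -8 + ((-23/4 + 0² - 4*0) + 4)*(2 - 20) = -8 + ((-23/4 + 0 + 0) + 4)*(-18) = -8 + (-23/4 + 4)*(-18) = -8 - 7/4*(-18) = -8 + 63/2 = 47/2)
(-1750/G(-19) + s(-4, 51)/1833) - 709 = (-1750/(-19) + (47/2)/1833) - 709 = (-1750*(-1/19) + (47/2)*(1/1833)) - 709 = (1750/19 + 1/78) - 709 = 136519/1482 - 709 = -914219/1482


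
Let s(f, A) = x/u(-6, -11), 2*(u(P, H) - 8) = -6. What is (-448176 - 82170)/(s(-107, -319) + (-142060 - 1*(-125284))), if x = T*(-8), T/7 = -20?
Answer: 265173/8276 ≈ 32.041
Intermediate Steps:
T = -140 (T = 7*(-20) = -140)
x = 1120 (x = -140*(-8) = 1120)
u(P, H) = 5 (u(P, H) = 8 + (½)*(-6) = 8 - 3 = 5)
s(f, A) = 224 (s(f, A) = 1120/5 = 1120*(⅕) = 224)
(-448176 - 82170)/(s(-107, -319) + (-142060 - 1*(-125284))) = (-448176 - 82170)/(224 + (-142060 - 1*(-125284))) = -530346/(224 + (-142060 + 125284)) = -530346/(224 - 16776) = -530346/(-16552) = -530346*(-1/16552) = 265173/8276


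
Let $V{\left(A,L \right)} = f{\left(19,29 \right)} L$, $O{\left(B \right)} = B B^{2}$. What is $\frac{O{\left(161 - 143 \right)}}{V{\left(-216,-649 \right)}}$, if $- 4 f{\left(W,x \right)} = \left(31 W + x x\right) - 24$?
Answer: $\frac{11664}{456247} \approx 0.025565$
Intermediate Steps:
$f{\left(W,x \right)} = 6 - \frac{31 W}{4} - \frac{x^{2}}{4}$ ($f{\left(W,x \right)} = - \frac{\left(31 W + x x\right) - 24}{4} = - \frac{\left(31 W + x^{2}\right) - 24}{4} = - \frac{\left(x^{2} + 31 W\right) - 24}{4} = - \frac{-24 + x^{2} + 31 W}{4} = 6 - \frac{31 W}{4} - \frac{x^{2}}{4}$)
$O{\left(B \right)} = B^{3}$
$V{\left(A,L \right)} = - \frac{703 L}{2}$ ($V{\left(A,L \right)} = \left(6 - \frac{589}{4} - \frac{29^{2}}{4}\right) L = \left(6 - \frac{589}{4} - \frac{841}{4}\right) L = - \frac{703 L}{2}$)
$\frac{O{\left(161 - 143 \right)}}{V{\left(-216,-649 \right)}} = \frac{\left(161 - 143\right)^{3}}{\left(- \frac{703}{2}\right) \left(-649\right)} = \frac{\left(161 - 143\right)^{3}}{\frac{456247}{2}} = 18^{3} \cdot \frac{2}{456247} = 5832 \cdot \frac{2}{456247} = \frac{11664}{456247}$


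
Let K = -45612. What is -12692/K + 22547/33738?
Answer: 121384705/128238138 ≈ 0.94656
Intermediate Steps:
-12692/K + 22547/33738 = -12692/(-45612) + 22547/33738 = -12692*(-1/45612) + 22547*(1/33738) = 3173/11403 + 22547/33738 = 121384705/128238138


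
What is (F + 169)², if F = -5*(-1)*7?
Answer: 41616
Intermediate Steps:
F = 35 (F = 5*7 = 35)
(F + 169)² = (35 + 169)² = 204² = 41616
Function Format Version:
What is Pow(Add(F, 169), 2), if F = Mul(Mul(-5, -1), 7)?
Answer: 41616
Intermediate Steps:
F = 35 (F = Mul(5, 7) = 35)
Pow(Add(F, 169), 2) = Pow(Add(35, 169), 2) = Pow(204, 2) = 41616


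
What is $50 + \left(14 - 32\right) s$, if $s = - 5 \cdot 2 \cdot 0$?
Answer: $50$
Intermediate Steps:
$s = 0$ ($s = \left(-5\right) 0 = 0$)
$50 + \left(14 - 32\right) s = 50 + \left(14 - 32\right) 0 = 50 - 0 = 50 + 0 = 50$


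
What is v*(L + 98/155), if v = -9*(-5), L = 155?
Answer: 217107/31 ≈ 7003.5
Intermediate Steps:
v = 45
v*(L + 98/155) = 45*(155 + 98/155) = 45*(24123/155) = 217107/31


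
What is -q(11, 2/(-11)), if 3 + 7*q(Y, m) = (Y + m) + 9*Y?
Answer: -1175/77 ≈ -15.260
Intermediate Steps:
q(Y, m) = -3/7 + m/7 + 10*Y/7 (q(Y, m) = -3/7 + ((Y + m) + 9*Y)/7 = -3/7 + (m + 10*Y)/7 = -3/7 + (m/7 + 10*Y/7) = -3/7 + m/7 + 10*Y/7)
-q(11, 2/(-11)) = -(-3/7 + (2/(-11))/7 + (10/7)*11) = -(-3/7 + (2*(-1/11))/7 + 110/7) = -(-3/7 + (1/7)*(-2/11) + 110/7) = -(-3/7 - 2/77 + 110/7) = -1*1175/77 = -1175/77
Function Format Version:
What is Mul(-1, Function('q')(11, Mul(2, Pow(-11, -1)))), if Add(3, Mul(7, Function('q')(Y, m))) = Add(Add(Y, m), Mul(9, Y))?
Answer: Rational(-1175, 77) ≈ -15.260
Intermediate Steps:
Function('q')(Y, m) = Add(Rational(-3, 7), Mul(Rational(1, 7), m), Mul(Rational(10, 7), Y)) (Function('q')(Y, m) = Add(Rational(-3, 7), Mul(Rational(1, 7), Add(Add(Y, m), Mul(9, Y)))) = Add(Rational(-3, 7), Mul(Rational(1, 7), Add(m, Mul(10, Y)))) = Add(Rational(-3, 7), Add(Mul(Rational(1, 7), m), Mul(Rational(10, 7), Y))) = Add(Rational(-3, 7), Mul(Rational(1, 7), m), Mul(Rational(10, 7), Y)))
Mul(-1, Function('q')(11, Mul(2, Pow(-11, -1)))) = Mul(-1, Add(Rational(-3, 7), Mul(Rational(1, 7), Mul(2, Pow(-11, -1))), Mul(Rational(10, 7), 11))) = Mul(-1, Add(Rational(-3, 7), Mul(Rational(1, 7), Mul(2, Rational(-1, 11))), Rational(110, 7))) = Mul(-1, Add(Rational(-3, 7), Mul(Rational(1, 7), Rational(-2, 11)), Rational(110, 7))) = Mul(-1, Add(Rational(-3, 7), Rational(-2, 77), Rational(110, 7))) = Mul(-1, Rational(1175, 77)) = Rational(-1175, 77)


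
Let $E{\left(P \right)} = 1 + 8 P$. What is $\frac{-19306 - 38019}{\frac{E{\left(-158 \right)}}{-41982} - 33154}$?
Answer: $\frac{160441210}{92791331} \approx 1.7291$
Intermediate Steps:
$\frac{-19306 - 38019}{\frac{E{\left(-158 \right)}}{-41982} - 33154} = \frac{-19306 - 38019}{\frac{1 + 8 \left(-158\right)}{-41982} - 33154} = \frac{-19306 - 38019}{\left(1 - 1264\right) \left(- \frac{1}{41982}\right) - 33154} = \frac{-19306 - 38019}{\left(-1263\right) \left(- \frac{1}{41982}\right) - 33154} = - \frac{57325}{\frac{421}{13994} - 33154} = - \frac{57325}{- \frac{463956655}{13994}} = \left(-57325\right) \left(- \frac{13994}{463956655}\right) = \frac{160441210}{92791331}$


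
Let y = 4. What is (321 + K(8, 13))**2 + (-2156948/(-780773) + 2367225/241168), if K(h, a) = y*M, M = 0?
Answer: 19404727323169613/188297462864 ≈ 1.0305e+5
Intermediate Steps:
K(h, a) = 0 (K(h, a) = 4*0 = 0)
(321 + K(8, 13))**2 + (-2156948/(-780773) + 2367225/241168) = (321 + 0)**2 + (-2156948/(-780773) + 2367225/241168) = 321**2 + (-2156948*(-1/780773) + 2367225*(1/241168)) = 103041 + (2156948/780773 + 2367225/241168) = 103041 + 2368452200189/188297462864 = 19404727323169613/188297462864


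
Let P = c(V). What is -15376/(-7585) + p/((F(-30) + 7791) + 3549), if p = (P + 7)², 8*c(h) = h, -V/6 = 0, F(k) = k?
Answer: 6970969/3431454 ≈ 2.0315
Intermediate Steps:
V = 0 (V = -6*0 = 0)
c(h) = h/8
P = 0 (P = (⅛)*0 = 0)
p = 49 (p = (0 + 7)² = 7² = 49)
-15376/(-7585) + p/((F(-30) + 7791) + 3549) = -15376/(-7585) + 49/((-30 + 7791) + 3549) = -15376*(-1/7585) + 49/(7761 + 3549) = 15376/7585 + 49/11310 = 6970969/3431454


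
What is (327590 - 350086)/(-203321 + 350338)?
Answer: -22496/147017 ≈ -0.15302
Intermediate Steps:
(327590 - 350086)/(-203321 + 350338) = -22496/147017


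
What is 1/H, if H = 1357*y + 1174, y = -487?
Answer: -1/659685 ≈ -1.5159e-6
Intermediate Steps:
H = -659685 (H = 1357*(-487) + 1174 = -660859 + 1174 = -659685)
1/H = 1/(-659685) = -1/659685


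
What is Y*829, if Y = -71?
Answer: -58859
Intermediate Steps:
Y*829 = -71*829 = -58859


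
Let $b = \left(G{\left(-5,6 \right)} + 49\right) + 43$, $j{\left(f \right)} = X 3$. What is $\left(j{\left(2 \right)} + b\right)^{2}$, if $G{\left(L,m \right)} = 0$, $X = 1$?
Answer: $9025$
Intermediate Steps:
$j{\left(f \right)} = 3$ ($j{\left(f \right)} = 1 \cdot 3 = 3$)
$b = 92$ ($b = \left(0 + 49\right) + 43 = 49 + 43 = 92$)
$\left(j{\left(2 \right)} + b\right)^{2} = \left(3 + 92\right)^{2} = 95^{2} = 9025$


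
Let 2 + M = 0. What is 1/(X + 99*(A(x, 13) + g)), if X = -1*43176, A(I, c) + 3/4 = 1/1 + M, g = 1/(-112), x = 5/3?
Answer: -112/4855215 ≈ -2.3068e-5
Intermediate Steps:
x = 5/3 (x = 5*(⅓) = 5/3 ≈ 1.6667)
M = -2 (M = -2 + 0 = -2)
g = -1/112 ≈ -0.0089286
A(I, c) = -7/4 (A(I, c) = -¾ + (1/1 - 2) = -¾ + (1 - 2) = -¾ - 1 = -7/4)
X = -43176
1/(X + 99*(A(x, 13) + g)) = 1/(-43176 + 99*(-7/4 - 1/112)) = 1/(-43176 + 99*(-197/112)) = 1/(-43176 - 19503/112) = 1/(-4855215/112) = -112/4855215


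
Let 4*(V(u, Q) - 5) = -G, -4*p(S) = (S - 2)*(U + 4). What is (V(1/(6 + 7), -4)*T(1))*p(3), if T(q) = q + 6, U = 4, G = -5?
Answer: -175/2 ≈ -87.500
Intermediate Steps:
p(S) = 4 - 2*S (p(S) = -(S - 2)*(4 + 4)/4 = -(-2 + S)*8/4 = -(-16 + 8*S)/4 = 4 - 2*S)
T(q) = 6 + q
V(u, Q) = 25/4 (V(u, Q) = 5 + (-1*(-5))/4 = 5 + (¼)*5 = 5 + 5/4 = 25/4)
(V(1/(6 + 7), -4)*T(1))*p(3) = (25*(6 + 1)/4)*(4 - 2*3) = ((25/4)*7)*(4 - 6) = (175/4)*(-2) = -175/2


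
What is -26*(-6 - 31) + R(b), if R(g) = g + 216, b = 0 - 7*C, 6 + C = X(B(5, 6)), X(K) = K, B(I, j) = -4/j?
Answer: 3674/3 ≈ 1224.7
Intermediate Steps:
C = -20/3 (C = -6 - 4/6 = -6 - 4*⅙ = -6 - ⅔ = -20/3 ≈ -6.6667)
b = 140/3 (b = 0 - 7*(-20/3) = 0 + 140/3 = 140/3 ≈ 46.667)
R(g) = 216 + g
-26*(-6 - 31) + R(b) = -26*(-6 - 31) + (216 + 140/3) = -26*(-37) + 788/3 = 962 + 788/3 = 3674/3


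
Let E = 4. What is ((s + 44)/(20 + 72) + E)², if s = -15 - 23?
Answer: 34969/2116 ≈ 16.526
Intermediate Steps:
s = -38
((s + 44)/(20 + 72) + E)² = ((-38 + 44)/(20 + 72) + 4)² = (6/92 + 4)² = (6*(1/92) + 4)² = (3/46 + 4)² = (187/46)² = 34969/2116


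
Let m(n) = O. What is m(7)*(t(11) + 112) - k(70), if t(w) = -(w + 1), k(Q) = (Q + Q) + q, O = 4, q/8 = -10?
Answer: 340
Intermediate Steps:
q = -80 (q = 8*(-10) = -80)
m(n) = 4
k(Q) = -80 + 2*Q (k(Q) = (Q + Q) - 80 = 2*Q - 80 = -80 + 2*Q)
t(w) = -1 - w (t(w) = -(1 + w) = -1 - w)
m(7)*(t(11) + 112) - k(70) = 4*((-1 - 1*11) + 112) - (-80 + 2*70) = 4*((-1 - 11) + 112) - (-80 + 140) = 4*(-12 + 112) - 1*60 = 4*100 - 60 = 400 - 60 = 340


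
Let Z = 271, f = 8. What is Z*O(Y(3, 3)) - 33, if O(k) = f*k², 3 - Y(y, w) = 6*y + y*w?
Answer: 1248735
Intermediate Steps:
Y(y, w) = 3 - 6*y - w*y (Y(y, w) = 3 - (6*y + y*w) = 3 - (6*y + w*y) = 3 + (-6*y - w*y) = 3 - 6*y - w*y)
O(k) = 8*k²
Z*O(Y(3, 3)) - 33 = 271*(8*(3 - 6*3 - 1*3*3)²) - 33 = 271*(8*(3 - 18 - 9)²) - 33 = 271*(8*(-24)²) - 33 = 271*(8*576) - 33 = 271*4608 - 33 = 1248768 - 33 = 1248735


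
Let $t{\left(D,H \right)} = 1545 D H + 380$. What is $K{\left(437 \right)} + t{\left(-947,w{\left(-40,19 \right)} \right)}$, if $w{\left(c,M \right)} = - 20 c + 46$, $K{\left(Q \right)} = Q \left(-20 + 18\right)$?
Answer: $-1237795784$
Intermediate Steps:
$K{\left(Q \right)} = - 2 Q$ ($K{\left(Q \right)} = Q \left(-2\right) = - 2 Q$)
$w{\left(c,M \right)} = 46 - 20 c$
$t{\left(D,H \right)} = 380 + 1545 D H$ ($t{\left(D,H \right)} = 1545 D H + 380 = 380 + 1545 D H$)
$K{\left(437 \right)} + t{\left(-947,w{\left(-40,19 \right)} \right)} = \left(-2\right) 437 + \left(380 + 1545 \left(-947\right) \left(46 - -800\right)\right) = -874 + \left(380 + 1545 \left(-947\right) \left(46 + 800\right)\right) = -874 + \left(380 + 1545 \left(-947\right) 846\right) = -874 + \left(380 - 1237795290\right) = -874 - 1237794910 = -1237795784$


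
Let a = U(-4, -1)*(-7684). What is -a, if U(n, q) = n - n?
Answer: 0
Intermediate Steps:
U(n, q) = 0
a = 0 (a = 0*(-7684) = 0)
-a = -1*0 = 0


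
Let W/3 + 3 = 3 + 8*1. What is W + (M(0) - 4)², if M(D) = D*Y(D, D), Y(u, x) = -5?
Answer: 40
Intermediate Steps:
M(D) = -5*D (M(D) = D*(-5) = -5*D)
W = 24 (W = -9 + 3*(3 + 8*1) = -9 + 3*(3 + 8) = -9 + 3*11 = -9 + 33 = 24)
W + (M(0) - 4)² = 24 + (-5*0 - 4)² = 24 + (0 - 4)² = 24 + (-4)² = 24 + 16 = 40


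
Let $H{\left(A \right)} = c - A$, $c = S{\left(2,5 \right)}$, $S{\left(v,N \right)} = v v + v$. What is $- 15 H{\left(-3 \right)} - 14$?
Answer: $-149$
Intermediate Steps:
$S{\left(v,N \right)} = v + v^{2}$ ($S{\left(v,N \right)} = v^{2} + v = v + v^{2}$)
$c = 6$ ($c = 2 \left(1 + 2\right) = 2 \cdot 3 = 6$)
$H{\left(A \right)} = 6 - A$
$- 15 H{\left(-3 \right)} - 14 = - 15 \left(6 - -3\right) - 14 = - 15 \left(6 + 3\right) - 14 = \left(-15\right) 9 - 14 = -135 - 14 = -149$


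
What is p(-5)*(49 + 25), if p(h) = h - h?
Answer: 0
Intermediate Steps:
p(h) = 0
p(-5)*(49 + 25) = 0*(49 + 25) = 0*74 = 0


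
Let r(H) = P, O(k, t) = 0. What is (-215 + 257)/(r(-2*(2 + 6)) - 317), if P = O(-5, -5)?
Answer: -42/317 ≈ -0.13249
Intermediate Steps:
P = 0
r(H) = 0
(-215 + 257)/(r(-2*(2 + 6)) - 317) = (-215 + 257)/(0 - 317) = 42/(-317) = 42*(-1/317) = -42/317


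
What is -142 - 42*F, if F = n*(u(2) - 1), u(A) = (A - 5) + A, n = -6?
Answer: -646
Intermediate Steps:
u(A) = -5 + 2*A (u(A) = (-5 + A) + A = -5 + 2*A)
F = 12 (F = -6*((-5 + 2*2) - 1) = -6*((-5 + 4) - 1) = -6*(-1 - 1) = -6*(-2) = 12)
-142 - 42*F = -142 - 42*12 = -142 - 504 = -646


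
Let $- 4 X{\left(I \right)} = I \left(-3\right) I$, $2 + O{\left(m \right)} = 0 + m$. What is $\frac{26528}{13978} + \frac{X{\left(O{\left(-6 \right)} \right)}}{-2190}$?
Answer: $\frac{4785448}{2550985} \approx 1.8759$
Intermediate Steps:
$O{\left(m \right)} = -2 + m$ ($O{\left(m \right)} = -2 + \left(0 + m\right) = -2 + m$)
$X{\left(I \right)} = \frac{3 I^{2}}{4}$ ($X{\left(I \right)} = - \frac{I \left(-3\right) I}{4} = - \frac{- 3 I I}{4} = - \frac{\left(-3\right) I^{2}}{4} = \frac{3 I^{2}}{4}$)
$\frac{26528}{13978} + \frac{X{\left(O{\left(-6 \right)} \right)}}{-2190} = \frac{26528}{13978} + \frac{\frac{3}{4} \left(-2 - 6\right)^{2}}{-2190} = 26528 \cdot \frac{1}{13978} + \frac{3 \left(-8\right)^{2}}{4} \left(- \frac{1}{2190}\right) = \frac{13264}{6989} + \frac{3}{4} \cdot 64 \left(- \frac{1}{2190}\right) = \frac{13264}{6989} + 48 \left(- \frac{1}{2190}\right) = \frac{13264}{6989} - \frac{8}{365} = \frac{4785448}{2550985}$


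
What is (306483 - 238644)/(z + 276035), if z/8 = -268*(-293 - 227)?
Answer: 67839/1390915 ≈ 0.048773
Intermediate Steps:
z = 1114880 (z = 8*(-268*(-293 - 227)) = 8*(-268*(-520)) = 8*139360 = 1114880)
(306483 - 238644)/(z + 276035) = (306483 - 238644)/(1114880 + 276035) = 67839/1390915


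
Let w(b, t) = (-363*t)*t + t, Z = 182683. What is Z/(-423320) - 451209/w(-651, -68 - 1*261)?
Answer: -1746735074429/4158252463960 ≈ -0.42006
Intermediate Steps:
w(b, t) = t - 363*t² (w(b, t) = -363*t² + t = t - 363*t²)
Z/(-423320) - 451209/w(-651, -68 - 1*261) = 182683/(-423320) - 451209*1/((1 - 363*(-68 - 1*261))*(-68 - 1*261)) = 182683*(-1/423320) - 451209*1/((1 - 363*(-68 - 261))*(-68 - 261)) = -182683/423320 - 451209*(-1/(329*(1 - 363*(-329)))) = -182683/423320 - 451209*(-1/(329*(1 + 119427))) = -182683/423320 - 451209/((-329*119428)) = -182683/423320 - 451209/(-39291812) = -182683/423320 - 451209*(-1/39291812) = -182683/423320 + 451209/39291812 = -1746735074429/4158252463960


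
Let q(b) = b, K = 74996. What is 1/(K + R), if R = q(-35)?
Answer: 1/74961 ≈ 1.3340e-5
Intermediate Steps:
R = -35
1/(K + R) = 1/(74996 - 35) = 1/74961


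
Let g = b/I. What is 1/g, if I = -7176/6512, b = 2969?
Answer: -897/2416766 ≈ -0.00037116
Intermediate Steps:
I = -897/814 (I = -7176*1/6512 = -897/814 ≈ -1.1020)
g = -2416766/897 (g = 2969/(-897/814) = 2969*(-814/897) = -2416766/897 ≈ -2694.3)
1/g = 1/(-2416766/897) = -897/2416766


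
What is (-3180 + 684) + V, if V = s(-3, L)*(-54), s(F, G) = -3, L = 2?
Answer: -2334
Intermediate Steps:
V = 162 (V = -3*(-54) = 162)
(-3180 + 684) + V = (-3180 + 684) + 162 = -2496 + 162 = -2334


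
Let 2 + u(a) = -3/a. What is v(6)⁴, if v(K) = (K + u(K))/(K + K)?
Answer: 2401/331776 ≈ 0.0072368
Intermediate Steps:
u(a) = -2 - 3/a
v(K) = (-2 + K - 3/K)/(2*K) (v(K) = (K + (-2 - 3/K))/(K + K) = (-2 + K - 3/K)/((2*K)) = (-2 + K - 3/K)*(1/(2*K)) = (-2 + K - 3/K)/(2*K))
v(6)⁴ = ((½)*(-3 - 1*6*(2 - 1*6))/6²)⁴ = ((½)*(1/36)*(-3 - 1*6*(2 - 6)))⁴ = ((½)*(1/36)*(-3 - 1*6*(-4)))⁴ = ((½)*(1/36)*(-3 + 24))⁴ = ((½)*(1/36)*21)⁴ = (7/24)⁴ = 2401/331776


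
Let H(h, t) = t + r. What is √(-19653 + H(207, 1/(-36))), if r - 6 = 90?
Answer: I*√704053/6 ≈ 139.85*I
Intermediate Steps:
r = 96 (r = 6 + 90 = 96)
H(h, t) = 96 + t (H(h, t) = t + 96 = 96 + t)
√(-19653 + H(207, 1/(-36))) = √(-19653 + (96 + 1/(-36))) = √(-19653 + (96 - 1/36)) = √(-19653 + 3455/36) = √(-704053/36) = I*√704053/6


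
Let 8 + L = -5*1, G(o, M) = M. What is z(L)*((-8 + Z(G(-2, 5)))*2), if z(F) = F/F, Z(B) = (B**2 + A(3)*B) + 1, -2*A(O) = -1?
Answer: 41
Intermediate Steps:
A(O) = 1/2 (A(O) = -1/2*(-1) = 1/2)
L = -13 (L = -8 - 5*1 = -8 - 5 = -13)
Z(B) = 1 + B**2 + B/2 (Z(B) = (B**2 + B/2) + 1 = 1 + B**2 + B/2)
z(F) = 1
z(L)*((-8 + Z(G(-2, 5)))*2) = 1*((-8 + (1 + 5**2 + (1/2)*5))*2) = 1*((-8 + (1 + 25 + 5/2))*2) = 1*((-8 + 57/2)*2) = 1*((41/2)*2) = 1*41 = 41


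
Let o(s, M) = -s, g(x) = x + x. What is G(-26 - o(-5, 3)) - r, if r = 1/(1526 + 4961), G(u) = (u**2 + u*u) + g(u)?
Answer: 12065819/6487 ≈ 1860.0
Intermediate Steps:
g(x) = 2*x
G(u) = 2*u + 2*u**2 (G(u) = (u**2 + u*u) + 2*u = (u**2 + u**2) + 2*u = 2*u**2 + 2*u = 2*u + 2*u**2)
r = 1/6487 ≈ 0.00015415
G(-26 - o(-5, 3)) - r = 2*(-26 - (-1)*(-5))*(1 + (-26 - (-1)*(-5))) - 1*1/6487 = 2*(-26 - 1*5)*(1 + (-26 - 1*5)) - 1/6487 = 2*(-26 - 5)*(1 + (-26 - 5)) - 1/6487 = 2*(-31)*(1 - 31) - 1/6487 = 2*(-31)*(-30) - 1/6487 = 1860 - 1/6487 = 12065819/6487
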